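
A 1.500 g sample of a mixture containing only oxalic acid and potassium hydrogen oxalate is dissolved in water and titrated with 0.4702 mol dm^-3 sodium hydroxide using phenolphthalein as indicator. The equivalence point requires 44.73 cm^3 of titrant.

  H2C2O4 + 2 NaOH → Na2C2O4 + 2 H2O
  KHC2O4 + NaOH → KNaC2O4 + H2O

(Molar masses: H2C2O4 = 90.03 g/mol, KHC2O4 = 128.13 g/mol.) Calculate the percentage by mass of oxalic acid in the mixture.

n(NaOH) = 0.04473 × 0.4702 = 0.02103 mol
Let x = n(H2C2O4), y = n(KHC2O4).
Titrant: 2x + 1y = 0.02103;  mass: 90.03x + 128.13y = 1.500
Solving, x = 7.188 × 10^-3 mol, y = 6.656 × 10^-3 mol
mass of H2C2O4 = 7.188 × 10^-3 × 90.03 = 0.6471 g
% H2C2O4 = 0.6471 / 1.500 × 100 = 43.14 %

43.14 %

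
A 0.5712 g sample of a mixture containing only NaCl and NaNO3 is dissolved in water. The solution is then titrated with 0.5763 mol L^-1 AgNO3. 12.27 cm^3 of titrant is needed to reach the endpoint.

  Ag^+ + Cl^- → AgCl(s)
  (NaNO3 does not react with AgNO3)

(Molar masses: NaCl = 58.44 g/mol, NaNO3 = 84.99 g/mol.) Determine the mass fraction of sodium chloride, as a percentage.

n(AgNO3) = 0.01227 × 0.5763 = 7.071 × 10^-3 mol
Let x = n(NaCl), y = n(NaNO3).
Titrant: 1x = 7.071 × 10^-3;  mass: 58.44x + 84.99y = 0.5712
Solving, x = 7.071 × 10^-3 mol, y = 1.859 × 10^-3 mol
mass of NaCl = 7.071 × 10^-3 × 58.44 = 0.4132 g
% NaCl = 0.4132 / 0.5712 × 100 = 72.35 %

72.35 %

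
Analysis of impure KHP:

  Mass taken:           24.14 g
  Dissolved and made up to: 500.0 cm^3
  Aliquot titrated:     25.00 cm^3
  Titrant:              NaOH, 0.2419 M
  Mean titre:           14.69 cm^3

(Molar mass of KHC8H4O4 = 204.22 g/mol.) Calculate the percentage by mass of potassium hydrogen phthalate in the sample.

60.12 %

KHC8H4O4 + NaOH → KNaC8H4O4 + H2O
n(NaOH) per titration = 0.01469 × 0.2419 = 3.554 × 10^-3 mol
n(KHC8H4O4) in each aliquot = 3.554 × 10^-3 mol (1:1 ratio)
n(KHC8H4O4) in the whole flask = 3.554 × 10^-3 × 500.0/25.00 = 0.07107 mol
mass of KHC8H4O4 = 0.07107 × 204.22 = 14.51 g
% KHC8H4O4 = 14.51 / 24.14 × 100 = 60.12 %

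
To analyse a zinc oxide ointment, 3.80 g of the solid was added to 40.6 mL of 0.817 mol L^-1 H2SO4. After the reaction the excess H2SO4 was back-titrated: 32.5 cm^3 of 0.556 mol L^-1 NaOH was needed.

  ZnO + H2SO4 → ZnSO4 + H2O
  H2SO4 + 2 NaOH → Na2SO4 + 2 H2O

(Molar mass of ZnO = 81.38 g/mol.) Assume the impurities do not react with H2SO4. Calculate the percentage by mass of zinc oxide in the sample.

n(H2SO4) added = 0.0406 × 0.817 = 0.0332 mol
n(NaOH) used in back-titration = 0.0325 × 0.556 = 0.0181 mol
From the 1:2 ratio, n(H2SO4) left over = 1/2 × 0.0181 = 9.04 × 10^-3 mol
n(H2SO4) consumed by analyte = 0.0332 − 9.04 × 10^-3 = 0.0241 mol
n(ZnO) = 0.0241 mol (1:1 ratio)
mass of ZnO = 0.0241 × 81.38 = 1.96 g
% ZnO = 1.96 / 3.80 × 100 = 51.7 %

51.7 %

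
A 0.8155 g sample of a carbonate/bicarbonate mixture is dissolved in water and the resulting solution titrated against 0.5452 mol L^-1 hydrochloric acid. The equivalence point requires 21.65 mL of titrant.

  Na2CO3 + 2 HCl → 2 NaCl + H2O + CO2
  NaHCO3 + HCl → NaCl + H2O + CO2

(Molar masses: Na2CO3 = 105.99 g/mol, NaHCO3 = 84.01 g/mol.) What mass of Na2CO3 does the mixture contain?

n(HCl) = 0.02165 × 0.5452 = 0.01180 mol
Let x = n(Na2CO3), y = n(NaHCO3).
Titrant: 2x + 1y = 0.01180;  mass: 105.99x + 84.01y = 0.8155
Solving, x = 2.839 × 10^-3 mol, y = 6.125 × 10^-3 mol
mass of Na2CO3 = 2.839 × 10^-3 × 105.99 = 0.3009 g

0.3009 g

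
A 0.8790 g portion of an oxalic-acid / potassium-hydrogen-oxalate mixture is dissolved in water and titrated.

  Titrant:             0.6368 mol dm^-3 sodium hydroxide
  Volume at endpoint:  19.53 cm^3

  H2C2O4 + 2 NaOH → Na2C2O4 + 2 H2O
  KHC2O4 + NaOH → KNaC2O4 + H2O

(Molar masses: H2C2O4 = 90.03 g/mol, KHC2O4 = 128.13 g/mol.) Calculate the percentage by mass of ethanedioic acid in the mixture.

n(NaOH) = 0.01953 × 0.6368 = 0.01244 mol
Let x = n(H2C2O4), y = n(KHC2O4).
Titrant: 2x + 1y = 0.01244;  mass: 90.03x + 128.13y = 0.8790
Solving, x = 4.298 × 10^-3 mol, y = 3.840 × 10^-3 mol
mass of H2C2O4 = 4.298 × 10^-3 × 90.03 = 0.3870 g
% H2C2O4 = 0.3870 / 0.8790 × 100 = 44.03 %

44.03 %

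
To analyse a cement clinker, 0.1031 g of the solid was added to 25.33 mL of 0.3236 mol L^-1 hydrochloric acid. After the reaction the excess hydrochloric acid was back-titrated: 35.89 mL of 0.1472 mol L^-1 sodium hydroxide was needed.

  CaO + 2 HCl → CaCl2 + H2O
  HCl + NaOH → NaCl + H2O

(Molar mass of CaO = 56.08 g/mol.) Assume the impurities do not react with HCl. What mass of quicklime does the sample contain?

n(HCl) added = 0.02533 × 0.3236 = 8.197 × 10^-3 mol
n(NaOH) used in back-titration = 0.03589 × 0.1472 = 5.283 × 10^-3 mol
n(HCl) left over = 5.283 × 10^-3 mol (1:1 ratio)
n(HCl) consumed by analyte = 8.197 × 10^-3 − 5.283 × 10^-3 = 2.914 × 10^-3 mol
From the 1:2 ratio, n(CaO) = 1/2 × 2.914 × 10^-3 = 1.457 × 10^-3 mol
mass of CaO = 1.457 × 10^-3 × 56.08 = 0.08170 g

0.08170 g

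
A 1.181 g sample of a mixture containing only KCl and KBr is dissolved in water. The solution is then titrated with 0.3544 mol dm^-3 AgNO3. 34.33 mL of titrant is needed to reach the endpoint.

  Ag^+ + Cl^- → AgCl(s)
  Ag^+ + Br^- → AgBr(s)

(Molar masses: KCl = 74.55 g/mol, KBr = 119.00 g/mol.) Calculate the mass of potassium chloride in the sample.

0.4475 g

n(AgNO3) = 0.03433 × 0.3544 = 0.01217 mol
Let x = n(KCl), y = n(KBr).
Titrant: 1x + 1y = 0.01217;  mass: 74.55x + 119.00y = 1.181
Solving, x = 6.003 × 10^-3 mol, y = 6.164 × 10^-3 mol
mass of KCl = 6.003 × 10^-3 × 74.55 = 0.4475 g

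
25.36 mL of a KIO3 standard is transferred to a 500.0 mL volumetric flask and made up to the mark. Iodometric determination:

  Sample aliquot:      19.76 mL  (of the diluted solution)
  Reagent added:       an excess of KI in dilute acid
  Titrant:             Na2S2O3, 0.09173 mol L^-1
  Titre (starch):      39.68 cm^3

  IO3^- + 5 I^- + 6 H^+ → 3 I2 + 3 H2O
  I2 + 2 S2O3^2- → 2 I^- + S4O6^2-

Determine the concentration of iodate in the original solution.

0.6053 mol/L

n(S2O3^2-) = 0.03968 × 0.09173 = 3.640 × 10^-3 mol
n(I2) = n(S2O3^2-)/2 = 1.820 × 10^-3 mol
From the 1:3 ratio, n(IO3^-) in the aliquot = 1/3 × 1.820 × 10^-3 = 6.066 × 10^-4 mol
[IO3^-]_dilute = 6.066 × 10^-4 / 0.01976 = 0.03070 mol/L
[IO3^-]_original = 0.03070 × 500.0/25.36 = 0.6053 mol/L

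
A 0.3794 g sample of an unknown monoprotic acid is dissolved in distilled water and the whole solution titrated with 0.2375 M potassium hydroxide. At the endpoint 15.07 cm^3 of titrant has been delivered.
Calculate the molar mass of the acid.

106.0 g/mol

n(KOH) = 0.01507 L × 0.2375 mol/L = 3.579 × 10^-3 mol
n(HA) = 3.579 × 10^-3 mol (1:1 ratio)
M = m / n = 0.3794 g / 3.579 × 10^-3 mol = 106.0 g/mol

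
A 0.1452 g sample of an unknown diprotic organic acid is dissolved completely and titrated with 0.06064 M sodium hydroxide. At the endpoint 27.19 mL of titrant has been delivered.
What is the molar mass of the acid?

n(NaOH) = 0.02719 L × 0.06064 mol/L = 1.649 × 10^-3 mol
From the 1:2 ratio, n(H2A) = 1/2 × 1.649 × 10^-3 = 8.244 × 10^-4 mol
M = m / n = 0.1452 g / 8.244 × 10^-4 mol = 176.1 g/mol

176.1 g/mol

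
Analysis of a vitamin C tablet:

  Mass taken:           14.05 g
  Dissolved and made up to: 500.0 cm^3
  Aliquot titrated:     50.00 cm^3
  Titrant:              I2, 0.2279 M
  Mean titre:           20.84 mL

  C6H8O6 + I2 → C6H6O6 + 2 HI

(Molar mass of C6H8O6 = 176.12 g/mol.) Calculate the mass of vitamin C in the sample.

n(I2) per titration = 0.02084 × 0.2279 = 4.749 × 10^-3 mol
n(C6H8O6) in each aliquot = 4.749 × 10^-3 mol (1:1 ratio)
n(C6H8O6) in the whole flask = 4.749 × 10^-3 × 500.0/50.00 = 0.04749 mol
mass of C6H8O6 = 0.04749 × 176.12 = 8.365 g

8.365 g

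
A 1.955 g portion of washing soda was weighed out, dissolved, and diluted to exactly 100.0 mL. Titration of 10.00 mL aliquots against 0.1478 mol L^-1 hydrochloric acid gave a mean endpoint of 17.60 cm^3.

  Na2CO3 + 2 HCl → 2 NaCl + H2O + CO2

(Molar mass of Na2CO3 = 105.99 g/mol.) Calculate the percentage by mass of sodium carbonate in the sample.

70.51 %

n(HCl) per titration = 0.01760 × 0.1478 = 2.601 × 10^-3 mol
From the 1:2 ratio, n(Na2CO3) in each aliquot = 1/2 × 2.601 × 10^-3 = 1.301 × 10^-3 mol
n(Na2CO3) in the whole flask = 1.301 × 10^-3 × 100.0/10.00 = 0.01301 mol
mass of Na2CO3 = 0.01301 × 105.99 = 1.379 g
% Na2CO3 = 1.379 / 1.955 × 100 = 70.51 %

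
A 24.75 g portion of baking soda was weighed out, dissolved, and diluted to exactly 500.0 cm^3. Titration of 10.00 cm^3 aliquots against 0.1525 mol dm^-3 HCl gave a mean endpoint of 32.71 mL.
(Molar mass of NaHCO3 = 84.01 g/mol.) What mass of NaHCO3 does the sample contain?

NaHCO3 + HCl → NaCl + H2O + CO2
n(HCl) per titration = 0.03271 × 0.1525 = 4.988 × 10^-3 mol
n(NaHCO3) in each aliquot = 4.988 × 10^-3 mol (1:1 ratio)
n(NaHCO3) in the whole flask = 4.988 × 10^-3 × 500.0/10.00 = 0.2494 mol
mass of NaHCO3 = 0.2494 × 84.01 = 20.95 g

20.95 g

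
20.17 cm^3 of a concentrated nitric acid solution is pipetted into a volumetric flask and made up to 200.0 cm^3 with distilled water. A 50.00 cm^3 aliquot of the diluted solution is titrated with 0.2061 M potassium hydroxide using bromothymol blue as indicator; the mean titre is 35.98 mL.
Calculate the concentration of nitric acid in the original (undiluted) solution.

HNO3 + KOH → KNO3 + H2O
n(KOH) = 0.03598 × 0.2061 = 7.415 × 10^-3 mol
n(HNO3) in the aliquot = 7.415 × 10^-3 mol (1:1 ratio)
[HNO3]_dilute = 7.415 × 10^-3 / 0.05000 = 0.1483 mol/L
Dilution factor = 200.0 / 20.17 = 9.916
[HNO3]_stock = 0.1483 × 9.916 = 1.471 mol/L

1.471 M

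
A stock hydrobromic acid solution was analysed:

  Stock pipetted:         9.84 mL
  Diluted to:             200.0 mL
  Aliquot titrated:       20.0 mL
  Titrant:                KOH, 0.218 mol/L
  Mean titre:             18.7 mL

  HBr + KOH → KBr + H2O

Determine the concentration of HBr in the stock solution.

4.14 mol/L

n(KOH) = 0.0187 × 0.218 = 4.08 × 10^-3 mol
n(HBr) in the aliquot = 4.08 × 10^-3 mol (1:1 ratio)
[HBr]_dilute = 4.08 × 10^-3 / 0.0200 = 0.204 mol/L
Dilution factor = 200.0 / 9.84 = 20.33
[HBr]_stock = 0.204 × 20.33 = 4.14 mol/L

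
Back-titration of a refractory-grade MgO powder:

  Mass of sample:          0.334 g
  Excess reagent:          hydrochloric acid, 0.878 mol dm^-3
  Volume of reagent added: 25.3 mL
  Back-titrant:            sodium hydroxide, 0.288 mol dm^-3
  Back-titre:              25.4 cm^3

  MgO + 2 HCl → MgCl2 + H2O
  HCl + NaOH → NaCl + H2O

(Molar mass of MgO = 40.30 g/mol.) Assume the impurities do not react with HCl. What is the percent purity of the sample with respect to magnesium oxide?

89.9 %

n(HCl) added = 0.0253 × 0.878 = 0.0222 mol
n(NaOH) used in back-titration = 0.0254 × 0.288 = 7.32 × 10^-3 mol
n(HCl) left over = 7.32 × 10^-3 mol (1:1 ratio)
n(HCl) consumed by analyte = 0.0222 − 7.32 × 10^-3 = 0.0149 mol
From the 1:2 ratio, n(MgO) = 1/2 × 0.0149 = 7.45 × 10^-3 mol
mass of MgO = 7.45 × 10^-3 × 40.30 = 0.300 g
% MgO = 0.300 / 0.334 × 100 = 89.9 %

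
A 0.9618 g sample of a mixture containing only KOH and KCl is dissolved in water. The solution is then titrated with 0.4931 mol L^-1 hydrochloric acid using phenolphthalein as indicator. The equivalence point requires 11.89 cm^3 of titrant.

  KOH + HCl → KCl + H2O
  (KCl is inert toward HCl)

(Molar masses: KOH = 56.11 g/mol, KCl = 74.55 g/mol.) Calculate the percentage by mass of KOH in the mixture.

34.20 %

n(HCl) = 0.01189 × 0.4931 = 5.863 × 10^-3 mol
Let x = n(KOH), y = n(KCl).
Titrant: 1x = 5.863 × 10^-3;  mass: 56.11x + 74.55y = 0.9618
Solving, x = 5.863 × 10^-3 mol, y = 8.489 × 10^-3 mol
mass of KOH = 5.863 × 10^-3 × 56.11 = 0.3290 g
% KOH = 0.3290 / 0.9618 × 100 = 34.20 %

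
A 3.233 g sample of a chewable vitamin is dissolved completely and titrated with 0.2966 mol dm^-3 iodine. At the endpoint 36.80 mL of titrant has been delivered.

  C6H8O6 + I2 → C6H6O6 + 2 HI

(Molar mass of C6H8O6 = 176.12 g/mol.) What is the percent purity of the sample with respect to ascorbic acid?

59.46 %

n(I2) = 0.03680 L × 0.2966 mol/L = 0.01091 mol
n(C6H8O6) = 0.01091 mol (1:1 ratio)
mass of C6H8O6 = 0.01091 × 176.12 g/mol = 1.922 g
% C6H8O6 = 1.922 / 3.233 × 100 = 59.46 %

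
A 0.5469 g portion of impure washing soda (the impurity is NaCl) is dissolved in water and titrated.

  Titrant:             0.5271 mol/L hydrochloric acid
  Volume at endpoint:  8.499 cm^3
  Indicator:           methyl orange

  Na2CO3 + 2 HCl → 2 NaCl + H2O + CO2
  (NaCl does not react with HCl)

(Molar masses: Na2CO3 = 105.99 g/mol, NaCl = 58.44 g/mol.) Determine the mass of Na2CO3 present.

n(HCl) = 0.008499 × 0.5271 = 4.480 × 10^-3 mol
Let x = n(Na2CO3), y = n(NaCl).
Titrant: 2x = 4.480 × 10^-3;  mass: 105.99x + 58.44y = 0.5469
Solving, x = 2.240 × 10^-3 mol, y = 5.296 × 10^-3 mol
mass of Na2CO3 = 2.240 × 10^-3 × 105.99 = 0.2374 g

0.2374 g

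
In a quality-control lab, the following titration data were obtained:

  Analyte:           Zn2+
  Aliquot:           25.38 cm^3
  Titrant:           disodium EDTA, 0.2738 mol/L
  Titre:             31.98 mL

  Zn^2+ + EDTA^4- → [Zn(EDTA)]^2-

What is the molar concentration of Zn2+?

n(EDTA) = 0.03198 L × 0.2738 mol/L = 8.756 × 10^-3 mol
n(Zn2+) = 8.756 × 10^-3 mol (1:1 mole ratio)
[Zn2+] = 8.756 × 10^-3 mol / 0.02538 L = 0.3450 mol/L

0.3450 mol/L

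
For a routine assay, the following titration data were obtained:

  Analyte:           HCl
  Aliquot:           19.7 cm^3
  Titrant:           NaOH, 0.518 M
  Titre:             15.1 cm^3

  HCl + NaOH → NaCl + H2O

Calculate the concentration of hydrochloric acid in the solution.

0.397 M

n(NaOH) = 0.0151 L × 0.518 mol/L = 7.82 × 10^-3 mol
n(HCl) = 7.82 × 10^-3 mol (1:1 mole ratio)
[HCl] = 7.82 × 10^-3 mol / 0.0197 L = 0.397 mol/L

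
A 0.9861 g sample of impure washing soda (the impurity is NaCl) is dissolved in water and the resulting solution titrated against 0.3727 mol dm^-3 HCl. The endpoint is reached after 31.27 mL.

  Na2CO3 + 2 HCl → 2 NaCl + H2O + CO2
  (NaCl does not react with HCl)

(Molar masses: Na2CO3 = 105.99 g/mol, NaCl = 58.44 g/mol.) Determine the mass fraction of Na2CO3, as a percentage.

n(HCl) = 0.03127 × 0.3727 = 0.01165 mol
Let x = n(Na2CO3), y = n(NaCl).
Titrant: 2x = 0.01165;  mass: 105.99x + 58.44y = 0.9861
Solving, x = 5.827 × 10^-3 mol, y = 6.305 × 10^-3 mol
mass of Na2CO3 = 5.827 × 10^-3 × 105.99 = 0.6176 g
% Na2CO3 = 0.6176 / 0.9861 × 100 = 62.63 %

62.63 %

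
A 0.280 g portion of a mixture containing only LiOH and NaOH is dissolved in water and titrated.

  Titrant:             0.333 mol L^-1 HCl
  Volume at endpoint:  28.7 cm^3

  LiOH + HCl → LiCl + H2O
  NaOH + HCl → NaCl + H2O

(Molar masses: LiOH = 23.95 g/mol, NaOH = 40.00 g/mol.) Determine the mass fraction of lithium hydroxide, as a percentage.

n(HCl) = 0.0287 × 0.333 = 9.56 × 10^-3 mol
Let x = n(LiOH), y = n(NaOH).
Titrant: 1x + 1y = 9.56 × 10^-3;  mass: 23.95x + 40.00y = 0.280
Solving, x = 6.37 × 10^-3 mol, y = 3.18 × 10^-3 mol
mass of LiOH = 6.37 × 10^-3 × 23.95 = 0.153 g
% LiOH = 0.153 / 0.280 × 100 = 54.5 %

54.5 %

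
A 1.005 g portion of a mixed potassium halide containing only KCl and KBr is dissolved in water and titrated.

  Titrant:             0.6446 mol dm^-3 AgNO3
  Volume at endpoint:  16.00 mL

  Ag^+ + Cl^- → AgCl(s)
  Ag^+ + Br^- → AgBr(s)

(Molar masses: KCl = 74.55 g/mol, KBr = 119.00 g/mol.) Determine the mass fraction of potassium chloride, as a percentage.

37.10 %

n(AgNO3) = 0.01600 × 0.6446 = 0.01031 mol
Let x = n(KCl), y = n(KBr).
Titrant: 1x + 1y = 0.01031;  mass: 74.55x + 119.00y = 1.005
Solving, x = 5.002 × 10^-3 mol, y = 5.312 × 10^-3 mol
mass of KCl = 5.002 × 10^-3 × 74.55 = 0.3729 g
% KCl = 0.3729 / 1.005 × 100 = 37.10 %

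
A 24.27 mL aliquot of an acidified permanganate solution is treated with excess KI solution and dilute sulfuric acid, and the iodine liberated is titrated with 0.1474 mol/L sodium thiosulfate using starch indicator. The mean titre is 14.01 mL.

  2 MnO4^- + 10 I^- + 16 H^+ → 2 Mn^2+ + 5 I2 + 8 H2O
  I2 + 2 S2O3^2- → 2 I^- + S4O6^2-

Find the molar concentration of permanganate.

0.01702 mol/L

n(S2O3^2-) = 0.01401 × 0.1474 = 2.065 × 10^-3 mol
n(I2) = n(S2O3^2-)/2 = 1.033 × 10^-3 mol
From the 2:5 ratio, n(MnO4^-) in the aliquot = 2/5 × 1.033 × 10^-3 = 4.130 × 10^-4 mol
[MnO4^-] = 4.130 × 10^-4 / 0.02427 = 0.01702 mol/L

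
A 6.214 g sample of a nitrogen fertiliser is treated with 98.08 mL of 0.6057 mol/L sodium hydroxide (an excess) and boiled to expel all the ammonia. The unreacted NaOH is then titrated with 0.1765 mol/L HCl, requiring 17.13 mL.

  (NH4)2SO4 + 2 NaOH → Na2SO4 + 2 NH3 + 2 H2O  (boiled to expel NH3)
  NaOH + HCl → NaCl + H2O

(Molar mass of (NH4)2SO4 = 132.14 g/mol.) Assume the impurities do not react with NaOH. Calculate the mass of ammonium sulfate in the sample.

n(NaOH) added = 0.09808 × 0.6057 = 0.05941 mol
n(HCl) used in back-titration = 0.01713 × 0.1765 = 3.023 × 10^-3 mol
n(NaOH) left over = 3.023 × 10^-3 mol (1:1 ratio)
n(NaOH) consumed by analyte = 0.05941 − 3.023 × 10^-3 = 0.05638 mol
From the 1:2 ratio, n((NH4)2SO4) = 1/2 × 0.05638 = 0.02819 mol
mass of (NH4)2SO4 = 0.02819 × 132.14 = 3.725 g

3.725 g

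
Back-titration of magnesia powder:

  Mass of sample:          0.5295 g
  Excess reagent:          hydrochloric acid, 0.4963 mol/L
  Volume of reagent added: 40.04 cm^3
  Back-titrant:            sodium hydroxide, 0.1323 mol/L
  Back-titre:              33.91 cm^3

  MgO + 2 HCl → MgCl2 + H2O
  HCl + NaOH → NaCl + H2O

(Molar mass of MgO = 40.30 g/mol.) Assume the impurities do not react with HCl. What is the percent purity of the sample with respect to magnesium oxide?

n(HCl) added = 0.04004 × 0.4963 = 0.01987 mol
n(NaOH) used in back-titration = 0.03391 × 0.1323 = 4.486 × 10^-3 mol
n(HCl) left over = 4.486 × 10^-3 mol (1:1 ratio)
n(HCl) consumed by analyte = 0.01987 − 4.486 × 10^-3 = 0.01539 mol
From the 1:2 ratio, n(MgO) = 1/2 × 0.01539 = 7.693 × 10^-3 mol
mass of MgO = 7.693 × 10^-3 × 40.30 = 0.3100 g
% MgO = 0.3100 / 0.5295 × 100 = 58.55 %

58.55 %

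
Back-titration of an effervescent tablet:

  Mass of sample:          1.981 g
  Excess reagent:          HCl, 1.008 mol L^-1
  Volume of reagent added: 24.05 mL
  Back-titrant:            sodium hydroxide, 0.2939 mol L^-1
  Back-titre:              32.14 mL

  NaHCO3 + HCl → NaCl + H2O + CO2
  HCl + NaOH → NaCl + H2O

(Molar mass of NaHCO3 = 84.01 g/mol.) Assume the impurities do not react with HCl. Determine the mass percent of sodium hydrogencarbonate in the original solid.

62.75 %

n(HCl) added = 0.02405 × 1.008 = 0.02424 mol
n(NaOH) used in back-titration = 0.03214 × 0.2939 = 9.446 × 10^-3 mol
n(HCl) left over = 9.446 × 10^-3 mol (1:1 ratio)
n(HCl) consumed by analyte = 0.02424 − 9.446 × 10^-3 = 0.01480 mol
n(NaHCO3) = 0.01480 mol (1:1 ratio)
mass of NaHCO3 = 0.01480 × 84.01 = 1.243 g
% NaHCO3 = 1.243 / 1.981 × 100 = 62.75 %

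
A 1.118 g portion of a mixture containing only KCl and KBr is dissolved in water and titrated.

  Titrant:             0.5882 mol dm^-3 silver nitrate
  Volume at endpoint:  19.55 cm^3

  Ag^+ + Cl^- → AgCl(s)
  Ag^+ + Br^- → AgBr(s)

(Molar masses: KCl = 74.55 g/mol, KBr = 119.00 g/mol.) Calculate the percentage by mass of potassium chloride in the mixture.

n(AgNO3) = 0.01955 × 0.5882 = 0.01150 mol
Let x = n(KCl), y = n(KBr).
Titrant: 1x + 1y = 0.01150;  mass: 74.55x + 119.00y = 1.118
Solving, x = 5.634 × 10^-3 mol, y = 5.866 × 10^-3 mol
mass of KCl = 5.634 × 10^-3 × 74.55 = 0.4200 g
% KCl = 0.4200 / 1.118 × 100 = 37.57 %

37.57 %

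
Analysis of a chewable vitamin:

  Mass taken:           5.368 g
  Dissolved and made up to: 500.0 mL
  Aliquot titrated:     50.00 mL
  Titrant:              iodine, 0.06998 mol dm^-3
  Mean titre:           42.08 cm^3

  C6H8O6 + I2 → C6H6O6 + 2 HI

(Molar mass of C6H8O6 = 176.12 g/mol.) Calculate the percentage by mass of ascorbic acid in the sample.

n(I2) per titration = 0.04208 × 0.06998 = 2.945 × 10^-3 mol
n(C6H8O6) in each aliquot = 2.945 × 10^-3 mol (1:1 ratio)
n(C6H8O6) in the whole flask = 2.945 × 10^-3 × 500.0/50.00 = 0.02945 mol
mass of C6H8O6 = 0.02945 × 176.12 = 5.186 g
% C6H8O6 = 5.186 / 5.368 × 100 = 96.62 %

96.62 %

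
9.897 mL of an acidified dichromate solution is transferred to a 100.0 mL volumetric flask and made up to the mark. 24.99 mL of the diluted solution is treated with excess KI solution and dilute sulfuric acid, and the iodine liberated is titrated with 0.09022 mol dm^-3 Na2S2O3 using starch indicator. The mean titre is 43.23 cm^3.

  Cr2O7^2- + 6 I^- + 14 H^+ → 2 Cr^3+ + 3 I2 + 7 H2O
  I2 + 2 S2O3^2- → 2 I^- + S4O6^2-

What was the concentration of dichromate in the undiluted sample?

0.2628 mol/L

n(S2O3^2-) = 0.04323 × 0.09022 = 3.900 × 10^-3 mol
n(I2) = n(S2O3^2-)/2 = 1.950 × 10^-3 mol
From the 1:3 ratio, n(Cr2O7^2-) in the aliquot = 1/3 × 1.950 × 10^-3 = 6.500 × 10^-4 mol
[Cr2O7^2-]_dilute = 6.500 × 10^-4 / 0.02499 = 0.02601 mol/L
[Cr2O7^2-]_original = 0.02601 × 100.0/9.897 = 0.2628 mol/L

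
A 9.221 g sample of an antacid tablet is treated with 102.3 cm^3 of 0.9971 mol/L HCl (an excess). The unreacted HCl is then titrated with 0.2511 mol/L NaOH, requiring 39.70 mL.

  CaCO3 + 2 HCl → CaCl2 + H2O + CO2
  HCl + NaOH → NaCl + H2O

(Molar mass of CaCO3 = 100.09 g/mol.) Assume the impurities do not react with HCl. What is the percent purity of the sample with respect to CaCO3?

n(HCl) added = 0.1023 × 0.9971 = 0.1020 mol
n(NaOH) used in back-titration = 0.03970 × 0.2511 = 9.969 × 10^-3 mol
n(HCl) left over = 9.969 × 10^-3 mol (1:1 ratio)
n(HCl) consumed by analyte = 0.1020 − 9.969 × 10^-3 = 0.09203 mol
From the 1:2 ratio, n(CaCO3) = 1/2 × 0.09203 = 0.04602 mol
mass of CaCO3 = 0.04602 × 100.09 = 4.606 g
% CaCO3 = 4.606 / 9.221 × 100 = 49.95 %

49.95 %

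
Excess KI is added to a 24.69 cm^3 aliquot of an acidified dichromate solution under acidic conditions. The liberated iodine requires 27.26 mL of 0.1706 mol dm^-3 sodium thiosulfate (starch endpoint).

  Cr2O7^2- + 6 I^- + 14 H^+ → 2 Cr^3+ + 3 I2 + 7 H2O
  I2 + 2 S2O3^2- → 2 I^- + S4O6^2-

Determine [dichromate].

0.03139 mol/L

n(S2O3^2-) = 0.02726 × 0.1706 = 4.651 × 10^-3 mol
n(I2) = n(S2O3^2-)/2 = 2.325 × 10^-3 mol
From the 1:3 ratio, n(Cr2O7^2-) in the aliquot = 1/3 × 2.325 × 10^-3 = 7.751 × 10^-4 mol
[Cr2O7^2-] = 7.751 × 10^-4 / 0.02469 = 0.03139 mol/L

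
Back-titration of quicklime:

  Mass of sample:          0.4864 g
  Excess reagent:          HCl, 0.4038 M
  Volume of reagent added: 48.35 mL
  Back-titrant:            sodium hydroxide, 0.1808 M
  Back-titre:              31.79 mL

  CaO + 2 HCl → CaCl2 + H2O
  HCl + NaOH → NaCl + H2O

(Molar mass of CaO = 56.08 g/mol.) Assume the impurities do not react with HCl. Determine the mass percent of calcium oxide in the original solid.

n(HCl) added = 0.04835 × 0.4038 = 0.01952 mol
n(NaOH) used in back-titration = 0.03179 × 0.1808 = 5.748 × 10^-3 mol
n(HCl) left over = 5.748 × 10^-3 mol (1:1 ratio)
n(HCl) consumed by analyte = 0.01952 − 5.748 × 10^-3 = 0.01378 mol
From the 1:2 ratio, n(CaO) = 1/2 × 0.01378 = 6.888 × 10^-3 mol
mass of CaO = 6.888 × 10^-3 × 56.08 = 0.3863 g
% CaO = 0.3863 / 0.4864 × 100 = 79.42 %

79.42 %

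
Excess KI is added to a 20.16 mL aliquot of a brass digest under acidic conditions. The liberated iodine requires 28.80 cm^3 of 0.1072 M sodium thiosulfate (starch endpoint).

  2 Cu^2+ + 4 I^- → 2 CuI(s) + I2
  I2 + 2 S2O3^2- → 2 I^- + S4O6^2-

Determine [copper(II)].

0.1531 M

n(S2O3^2-) = 0.02880 × 0.1072 = 3.087 × 10^-3 mol
n(I2) = n(S2O3^2-)/2 = 1.544 × 10^-3 mol
From the 2:1 ratio, n(Cu2+) in the aliquot = 2/1 × 1.544 × 10^-3 = 3.087 × 10^-3 mol
[Cu2+] = 3.087 × 10^-3 / 0.02016 = 0.1531 mol/L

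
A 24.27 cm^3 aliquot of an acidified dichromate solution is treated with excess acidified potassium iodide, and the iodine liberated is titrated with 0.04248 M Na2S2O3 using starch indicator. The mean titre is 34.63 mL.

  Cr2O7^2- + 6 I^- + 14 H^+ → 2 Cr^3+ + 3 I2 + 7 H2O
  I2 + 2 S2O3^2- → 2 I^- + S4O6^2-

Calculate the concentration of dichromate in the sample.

n(S2O3^2-) = 0.03463 × 0.04248 = 1.471 × 10^-3 mol
n(I2) = n(S2O3^2-)/2 = 7.355 × 10^-4 mol
From the 1:3 ratio, n(Cr2O7^2-) in the aliquot = 1/3 × 7.355 × 10^-4 = 2.452 × 10^-4 mol
[Cr2O7^2-] = 2.452 × 10^-4 / 0.02427 = 0.01010 mol/L

0.01010 M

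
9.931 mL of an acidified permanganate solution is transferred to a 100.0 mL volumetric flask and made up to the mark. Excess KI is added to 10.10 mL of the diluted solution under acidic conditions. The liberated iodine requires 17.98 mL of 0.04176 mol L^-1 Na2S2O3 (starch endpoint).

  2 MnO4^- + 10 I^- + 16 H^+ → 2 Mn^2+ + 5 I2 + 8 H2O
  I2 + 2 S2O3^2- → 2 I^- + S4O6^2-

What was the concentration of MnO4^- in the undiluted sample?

0.1497 mol/L

n(S2O3^2-) = 0.01798 × 0.04176 = 7.508 × 10^-4 mol
n(I2) = n(S2O3^2-)/2 = 3.754 × 10^-4 mol
From the 2:5 ratio, n(MnO4^-) in the aliquot = 2/5 × 3.754 × 10^-4 = 1.502 × 10^-4 mol
[MnO4^-]_dilute = 1.502 × 10^-4 / 0.01010 = 0.01487 mol/L
[MnO4^-]_original = 0.01487 × 100.0/9.931 = 0.1497 mol/L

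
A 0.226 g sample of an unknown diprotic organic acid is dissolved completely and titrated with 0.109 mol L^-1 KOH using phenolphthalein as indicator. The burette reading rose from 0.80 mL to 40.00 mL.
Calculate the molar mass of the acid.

106 g/mol

n(KOH) = 0.0392 L × 0.109 mol/L = 4.27 × 10^-3 mol
From the 1:2 ratio, n(H2A) = 1/2 × 4.27 × 10^-3 = 2.14 × 10^-3 mol
M = m / n = 0.226 g / 2.14 × 10^-3 mol = 106 g/mol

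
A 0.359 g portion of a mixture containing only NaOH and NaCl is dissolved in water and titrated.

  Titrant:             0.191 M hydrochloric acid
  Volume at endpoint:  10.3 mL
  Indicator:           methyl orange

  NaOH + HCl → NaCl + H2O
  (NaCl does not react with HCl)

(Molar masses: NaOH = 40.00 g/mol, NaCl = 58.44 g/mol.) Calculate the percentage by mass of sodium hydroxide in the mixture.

n(HCl) = 0.0103 × 0.191 = 1.97 × 10^-3 mol
Let x = n(NaOH), y = n(NaCl).
Titrant: 1x = 1.97 × 10^-3;  mass: 40.00x + 58.44y = 0.359
Solving, x = 1.97 × 10^-3 mol, y = 4.80 × 10^-3 mol
mass of NaOH = 1.97 × 10^-3 × 40.00 = 0.0787 g
% NaOH = 0.0787 / 0.359 × 100 = 21.9 %

21.9 %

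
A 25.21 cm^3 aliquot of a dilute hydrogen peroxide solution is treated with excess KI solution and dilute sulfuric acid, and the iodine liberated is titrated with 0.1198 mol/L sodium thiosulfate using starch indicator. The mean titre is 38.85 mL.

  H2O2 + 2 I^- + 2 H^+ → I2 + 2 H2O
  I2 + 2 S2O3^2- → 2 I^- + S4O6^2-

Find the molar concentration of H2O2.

n(S2O3^2-) = 0.03885 × 0.1198 = 4.654 × 10^-3 mol
n(I2) = n(S2O3^2-)/2 = 2.327 × 10^-3 mol
n(H2O2) in the aliquot = 2.327 × 10^-3 mol (1:1 ratio)
[H2O2] = 2.327 × 10^-3 / 0.02521 = 0.09231 mol/L

0.09231 mol/L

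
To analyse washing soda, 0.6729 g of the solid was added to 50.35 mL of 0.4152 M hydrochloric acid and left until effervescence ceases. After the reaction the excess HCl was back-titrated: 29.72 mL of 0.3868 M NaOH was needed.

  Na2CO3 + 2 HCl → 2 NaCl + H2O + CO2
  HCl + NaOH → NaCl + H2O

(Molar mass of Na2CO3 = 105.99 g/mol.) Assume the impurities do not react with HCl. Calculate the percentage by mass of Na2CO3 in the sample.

n(HCl) added = 0.05035 × 0.4152 = 0.02091 mol
n(NaOH) used in back-titration = 0.02972 × 0.3868 = 0.01150 mol
n(HCl) left over = 0.01150 mol (1:1 ratio)
n(HCl) consumed by analyte = 0.02091 − 0.01150 = 9.410 × 10^-3 mol
From the 1:2 ratio, n(Na2CO3) = 1/2 × 9.410 × 10^-3 = 4.705 × 10^-3 mol
mass of Na2CO3 = 4.705 × 10^-3 × 105.99 = 0.4987 g
% Na2CO3 = 0.4987 / 0.6729 × 100 = 74.11 %

74.11 %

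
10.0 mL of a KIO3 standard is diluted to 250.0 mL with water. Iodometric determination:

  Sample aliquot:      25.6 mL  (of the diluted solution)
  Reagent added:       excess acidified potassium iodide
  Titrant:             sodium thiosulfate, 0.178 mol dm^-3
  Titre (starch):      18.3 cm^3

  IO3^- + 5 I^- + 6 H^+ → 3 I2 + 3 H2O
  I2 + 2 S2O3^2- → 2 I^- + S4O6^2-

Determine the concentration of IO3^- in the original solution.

0.530 mol/L

n(S2O3^2-) = 0.0183 × 0.178 = 3.26 × 10^-3 mol
n(I2) = n(S2O3^2-)/2 = 1.63 × 10^-3 mol
From the 1:3 ratio, n(IO3^-) in the aliquot = 1/3 × 1.63 × 10^-3 = 5.43 × 10^-4 mol
[IO3^-]_dilute = 5.43 × 10^-4 / 0.0256 = 0.0212 mol/L
[IO3^-]_original = 0.0212 × 250.0/10.0 = 0.530 mol/L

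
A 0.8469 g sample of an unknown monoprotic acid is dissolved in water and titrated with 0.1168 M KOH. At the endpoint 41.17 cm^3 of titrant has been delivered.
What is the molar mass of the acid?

176.1 g/mol

n(KOH) = 0.04117 L × 0.1168 mol/L = 4.809 × 10^-3 mol
n(HA) = 4.809 × 10^-3 mol (1:1 ratio)
M = m / n = 0.8469 g / 4.809 × 10^-3 mol = 176.1 g/mol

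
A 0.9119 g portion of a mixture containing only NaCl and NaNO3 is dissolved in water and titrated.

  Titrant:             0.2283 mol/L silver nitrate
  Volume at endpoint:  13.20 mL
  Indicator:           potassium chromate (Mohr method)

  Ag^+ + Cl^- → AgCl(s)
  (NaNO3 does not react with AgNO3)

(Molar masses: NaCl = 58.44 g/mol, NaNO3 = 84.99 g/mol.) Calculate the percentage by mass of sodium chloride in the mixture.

n(AgNO3) = 0.01320 × 0.2283 = 3.014 × 10^-3 mol
Let x = n(NaCl), y = n(NaNO3).
Titrant: 1x = 3.014 × 10^-3;  mass: 58.44x + 84.99y = 0.9119
Solving, x = 3.014 × 10^-3 mol, y = 8.657 × 10^-3 mol
mass of NaCl = 3.014 × 10^-3 × 58.44 = 0.1761 g
% NaCl = 0.1761 / 0.9119 × 100 = 19.31 %

19.31 %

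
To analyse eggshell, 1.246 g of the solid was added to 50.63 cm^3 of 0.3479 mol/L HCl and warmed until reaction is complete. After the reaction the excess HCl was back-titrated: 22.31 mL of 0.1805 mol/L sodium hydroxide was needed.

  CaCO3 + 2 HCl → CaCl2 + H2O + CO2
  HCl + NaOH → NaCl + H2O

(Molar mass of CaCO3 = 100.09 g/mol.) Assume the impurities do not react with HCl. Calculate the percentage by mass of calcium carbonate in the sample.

54.57 %

n(HCl) added = 0.05063 × 0.3479 = 0.01761 mol
n(NaOH) used in back-titration = 0.02231 × 0.1805 = 4.027 × 10^-3 mol
n(HCl) left over = 4.027 × 10^-3 mol (1:1 ratio)
n(HCl) consumed by analyte = 0.01761 − 4.027 × 10^-3 = 0.01359 mol
From the 1:2 ratio, n(CaCO3) = 1/2 × 0.01359 = 6.794 × 10^-3 mol
mass of CaCO3 = 6.794 × 10^-3 × 100.09 = 0.6800 g
% CaCO3 = 0.6800 / 1.246 × 100 = 54.57 %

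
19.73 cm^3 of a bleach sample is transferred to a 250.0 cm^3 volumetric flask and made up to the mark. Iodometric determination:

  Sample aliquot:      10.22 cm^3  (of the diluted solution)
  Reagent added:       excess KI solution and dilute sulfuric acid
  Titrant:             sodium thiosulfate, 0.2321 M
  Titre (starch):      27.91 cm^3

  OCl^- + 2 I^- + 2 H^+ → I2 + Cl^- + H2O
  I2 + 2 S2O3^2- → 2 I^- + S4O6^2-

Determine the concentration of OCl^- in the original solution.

n(S2O3^2-) = 0.02791 × 0.2321 = 6.478 × 10^-3 mol
n(I2) = n(S2O3^2-)/2 = 3.239 × 10^-3 mol
n(OCl^-) in the aliquot = 3.239 × 10^-3 mol (1:1 ratio)
[OCl^-]_dilute = 3.239 × 10^-3 / 0.01022 = 0.3169 mol/L
[OCl^-]_original = 0.3169 × 250.0/19.73 = 4.016 mol/L

4.016 M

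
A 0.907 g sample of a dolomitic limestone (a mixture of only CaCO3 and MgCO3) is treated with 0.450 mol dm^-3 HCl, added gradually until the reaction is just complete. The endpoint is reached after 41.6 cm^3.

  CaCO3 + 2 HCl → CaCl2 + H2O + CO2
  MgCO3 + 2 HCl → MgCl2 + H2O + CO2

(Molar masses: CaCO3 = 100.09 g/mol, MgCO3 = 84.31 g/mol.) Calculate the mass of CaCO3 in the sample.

n(HCl) = 0.0416 × 0.450 = 0.0187 mol
Let x = n(CaCO3), y = n(MgCO3).
Titrant: 2x + 2y = 0.0187;  mass: 100.09x + 84.31y = 0.907
Solving, x = 7.47 × 10^-3 mol, y = 1.89 × 10^-3 mol
mass of CaCO3 = 7.47 × 10^-3 × 100.09 = 0.748 g

0.748 g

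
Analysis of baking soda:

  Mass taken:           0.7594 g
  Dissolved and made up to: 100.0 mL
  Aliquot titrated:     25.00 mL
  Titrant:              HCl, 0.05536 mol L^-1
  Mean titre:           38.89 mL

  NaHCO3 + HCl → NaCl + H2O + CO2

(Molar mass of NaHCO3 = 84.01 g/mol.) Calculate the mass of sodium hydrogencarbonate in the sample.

0.7235 g

n(HCl) per titration = 0.03889 × 0.05536 = 2.153 × 10^-3 mol
n(NaHCO3) in each aliquot = 2.153 × 10^-3 mol (1:1 ratio)
n(NaHCO3) in the whole flask = 2.153 × 10^-3 × 100.0/25.00 = 8.612 × 10^-3 mol
mass of NaHCO3 = 8.612 × 10^-3 × 84.01 = 0.7235 g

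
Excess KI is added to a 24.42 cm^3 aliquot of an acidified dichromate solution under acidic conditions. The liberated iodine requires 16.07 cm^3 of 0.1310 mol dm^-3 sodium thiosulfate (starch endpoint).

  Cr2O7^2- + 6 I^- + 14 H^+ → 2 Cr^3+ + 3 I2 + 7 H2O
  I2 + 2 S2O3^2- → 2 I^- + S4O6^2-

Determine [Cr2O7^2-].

n(S2O3^2-) = 0.01607 × 0.1310 = 2.105 × 10^-3 mol
n(I2) = n(S2O3^2-)/2 = 1.053 × 10^-3 mol
From the 1:3 ratio, n(Cr2O7^2-) in the aliquot = 1/3 × 1.053 × 10^-3 = 3.509 × 10^-4 mol
[Cr2O7^2-] = 3.509 × 10^-4 / 0.02442 = 0.01437 mol/L

0.01437 mol/L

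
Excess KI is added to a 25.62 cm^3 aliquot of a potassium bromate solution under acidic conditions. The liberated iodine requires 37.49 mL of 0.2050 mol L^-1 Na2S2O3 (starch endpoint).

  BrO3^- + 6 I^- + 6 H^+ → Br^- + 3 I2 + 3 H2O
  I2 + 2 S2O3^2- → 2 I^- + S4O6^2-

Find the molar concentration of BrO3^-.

0.05000 mol/L

n(S2O3^2-) = 0.03749 × 0.2050 = 7.685 × 10^-3 mol
n(I2) = n(S2O3^2-)/2 = 3.843 × 10^-3 mol
From the 1:3 ratio, n(BrO3^-) in the aliquot = 1/3 × 3.843 × 10^-3 = 1.281 × 10^-3 mol
[BrO3^-] = 1.281 × 10^-3 / 0.02562 = 0.05000 mol/L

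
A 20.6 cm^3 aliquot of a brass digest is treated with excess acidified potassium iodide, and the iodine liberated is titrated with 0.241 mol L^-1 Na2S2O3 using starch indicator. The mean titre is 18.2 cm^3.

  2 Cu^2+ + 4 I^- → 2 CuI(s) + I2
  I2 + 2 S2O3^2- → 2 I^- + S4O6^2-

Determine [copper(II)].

n(S2O3^2-) = 0.0182 × 0.241 = 4.39 × 10^-3 mol
n(I2) = n(S2O3^2-)/2 = 2.19 × 10^-3 mol
From the 2:1 ratio, n(Cu2+) in the aliquot = 2/1 × 2.19 × 10^-3 = 4.39 × 10^-3 mol
[Cu2+] = 4.39 × 10^-3 / 0.0206 = 0.213 mol/L

0.213 mol/L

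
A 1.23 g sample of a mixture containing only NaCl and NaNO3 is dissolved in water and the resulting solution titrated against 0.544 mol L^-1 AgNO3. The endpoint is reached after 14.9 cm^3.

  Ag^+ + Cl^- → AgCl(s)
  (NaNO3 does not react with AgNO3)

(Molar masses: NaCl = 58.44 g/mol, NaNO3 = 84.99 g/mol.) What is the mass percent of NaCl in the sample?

n(AgNO3) = 0.0149 × 0.544 = 8.11 × 10^-3 mol
Let x = n(NaCl), y = n(NaNO3).
Titrant: 1x = 8.11 × 10^-3;  mass: 58.44x + 84.99y = 1.23
Solving, x = 8.11 × 10^-3 mol, y = 8.90 × 10^-3 mol
mass of NaCl = 8.11 × 10^-3 × 58.44 = 0.474 g
% NaCl = 0.474 / 1.23 × 100 = 38.5 %

38.5 %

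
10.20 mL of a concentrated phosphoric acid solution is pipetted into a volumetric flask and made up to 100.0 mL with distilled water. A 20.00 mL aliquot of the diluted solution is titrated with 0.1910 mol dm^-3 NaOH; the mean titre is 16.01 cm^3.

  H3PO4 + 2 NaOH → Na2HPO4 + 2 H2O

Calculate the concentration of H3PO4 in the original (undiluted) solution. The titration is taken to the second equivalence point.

0.7495 mol/L

n(NaOH) = 0.01601 × 0.1910 = 3.058 × 10^-3 mol
From the 1:2 ratio, n(H3PO4) in the aliquot = 1/2 × 3.058 × 10^-3 = 1.529 × 10^-3 mol
[H3PO4]_dilute = 1.529 × 10^-3 / 0.02000 = 0.07645 mol/L
Dilution factor = 100.0 / 10.20 = 9.804
[H3PO4]_stock = 0.07645 × 9.804 = 0.7495 mol/L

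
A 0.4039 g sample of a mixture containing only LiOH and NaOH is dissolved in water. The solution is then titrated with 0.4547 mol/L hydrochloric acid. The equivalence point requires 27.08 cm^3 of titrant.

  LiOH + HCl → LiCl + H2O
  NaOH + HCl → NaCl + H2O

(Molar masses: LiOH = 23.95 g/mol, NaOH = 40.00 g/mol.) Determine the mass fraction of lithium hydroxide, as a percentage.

n(HCl) = 0.02708 × 0.4547 = 0.01231 mol
Let x = n(LiOH), y = n(NaOH).
Titrant: 1x + 1y = 0.01231;  mass: 23.95x + 40.00y = 0.4039
Solving, x = 5.522 × 10^-3 mol, y = 6.791 × 10^-3 mol
mass of LiOH = 5.522 × 10^-3 × 23.95 = 0.1323 g
% LiOH = 0.1323 / 0.4039 × 100 = 32.74 %

32.74 %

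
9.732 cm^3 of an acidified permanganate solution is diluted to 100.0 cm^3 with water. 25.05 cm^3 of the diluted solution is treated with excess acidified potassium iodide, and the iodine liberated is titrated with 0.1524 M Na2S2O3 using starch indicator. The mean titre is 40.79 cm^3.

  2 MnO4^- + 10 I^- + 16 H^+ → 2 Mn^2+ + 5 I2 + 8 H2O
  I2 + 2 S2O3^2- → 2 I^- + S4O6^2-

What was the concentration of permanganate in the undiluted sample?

n(S2O3^2-) = 0.04079 × 0.1524 = 6.216 × 10^-3 mol
n(I2) = n(S2O3^2-)/2 = 3.108 × 10^-3 mol
From the 2:5 ratio, n(MnO4^-) in the aliquot = 2/5 × 3.108 × 10^-3 = 1.243 × 10^-3 mol
[MnO4^-]_dilute = 1.243 × 10^-3 / 0.02505 = 0.04963 mol/L
[MnO4^-]_original = 0.04963 × 100.0/9.732 = 0.5100 mol/L

0.5100 M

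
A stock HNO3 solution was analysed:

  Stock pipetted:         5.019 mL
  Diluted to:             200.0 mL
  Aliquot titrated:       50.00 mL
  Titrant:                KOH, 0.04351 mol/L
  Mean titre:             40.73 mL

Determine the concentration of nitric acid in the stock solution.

HNO3 + KOH → KNO3 + H2O
n(KOH) = 0.04073 × 0.04351 = 1.772 × 10^-3 mol
n(HNO3) in the aliquot = 1.772 × 10^-3 mol (1:1 ratio)
[HNO3]_dilute = 1.772 × 10^-3 / 0.05000 = 0.03544 mol/L
Dilution factor = 200.0 / 5.019 = 39.85
[HNO3]_stock = 0.03544 × 39.85 = 1.412 mol/L

1.412 mol/L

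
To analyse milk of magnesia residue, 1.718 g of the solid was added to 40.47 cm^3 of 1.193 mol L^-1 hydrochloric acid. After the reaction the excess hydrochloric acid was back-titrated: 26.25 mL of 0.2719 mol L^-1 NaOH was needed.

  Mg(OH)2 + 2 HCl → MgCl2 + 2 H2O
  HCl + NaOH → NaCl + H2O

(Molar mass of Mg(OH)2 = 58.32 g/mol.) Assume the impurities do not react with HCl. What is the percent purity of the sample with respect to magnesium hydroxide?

n(HCl) added = 0.04047 × 1.193 = 0.04828 mol
n(NaOH) used in back-titration = 0.02625 × 0.2719 = 7.137 × 10^-3 mol
n(HCl) left over = 7.137 × 10^-3 mol (1:1 ratio)
n(HCl) consumed by analyte = 0.04828 − 7.137 × 10^-3 = 0.04114 mol
From the 1:2 ratio, n(Mg(OH)2) = 1/2 × 0.04114 = 0.02057 mol
mass of Mg(OH)2 = 0.02057 × 58.32 = 1.200 g
% Mg(OH)2 = 1.200 / 1.718 × 100 = 69.83 %

69.83 %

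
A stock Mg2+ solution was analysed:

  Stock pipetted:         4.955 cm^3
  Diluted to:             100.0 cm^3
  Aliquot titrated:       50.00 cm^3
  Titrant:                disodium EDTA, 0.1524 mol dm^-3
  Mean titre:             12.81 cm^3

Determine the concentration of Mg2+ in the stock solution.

0.7880 mol/L

Mg^2+ + EDTA^4- → [Mg(EDTA)]^2-
n(EDTA) = 0.01281 × 0.1524 = 1.952 × 10^-3 mol
n(Mg2+) in the aliquot = 1.952 × 10^-3 mol (1:1 ratio)
[Mg2+]_dilute = 1.952 × 10^-3 / 0.05000 = 0.03904 mol/L
Dilution factor = 100.0 / 4.955 = 20.18
[Mg2+]_stock = 0.03904 × 20.18 = 0.7880 mol/L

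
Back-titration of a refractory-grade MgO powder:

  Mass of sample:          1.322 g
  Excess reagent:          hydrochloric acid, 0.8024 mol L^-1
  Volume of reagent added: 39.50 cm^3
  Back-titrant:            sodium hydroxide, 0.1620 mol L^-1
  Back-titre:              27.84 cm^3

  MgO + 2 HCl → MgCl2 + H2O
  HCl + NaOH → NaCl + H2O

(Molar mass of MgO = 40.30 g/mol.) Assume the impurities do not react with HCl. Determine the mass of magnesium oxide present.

n(HCl) added = 0.03950 × 0.8024 = 0.03169 mol
n(NaOH) used in back-titration = 0.02784 × 0.1620 = 4.510 × 10^-3 mol
n(HCl) left over = 4.510 × 10^-3 mol (1:1 ratio)
n(HCl) consumed by analyte = 0.03169 − 4.510 × 10^-3 = 0.02718 mol
From the 1:2 ratio, n(MgO) = 1/2 × 0.02718 = 0.01359 mol
mass of MgO = 0.01359 × 40.30 = 0.5478 g

0.5478 g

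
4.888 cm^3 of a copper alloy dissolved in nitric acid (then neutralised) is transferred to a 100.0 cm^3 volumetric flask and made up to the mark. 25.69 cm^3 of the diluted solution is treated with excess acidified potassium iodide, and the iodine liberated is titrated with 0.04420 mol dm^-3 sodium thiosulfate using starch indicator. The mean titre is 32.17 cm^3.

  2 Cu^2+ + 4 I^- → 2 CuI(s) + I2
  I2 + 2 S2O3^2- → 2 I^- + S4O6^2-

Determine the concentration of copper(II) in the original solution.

n(S2O3^2-) = 0.03217 × 0.04420 = 1.422 × 10^-3 mol
n(I2) = n(S2O3^2-)/2 = 7.110 × 10^-4 mol
From the 2:1 ratio, n(Cu2+) in the aliquot = 2/1 × 7.110 × 10^-4 = 1.422 × 10^-3 mol
[Cu2+]_dilute = 1.422 × 10^-3 / 0.02569 = 0.05535 mol/L
[Cu2+]_original = 0.05535 × 100.0/4.888 = 1.132 mol/L

1.132 mol/L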